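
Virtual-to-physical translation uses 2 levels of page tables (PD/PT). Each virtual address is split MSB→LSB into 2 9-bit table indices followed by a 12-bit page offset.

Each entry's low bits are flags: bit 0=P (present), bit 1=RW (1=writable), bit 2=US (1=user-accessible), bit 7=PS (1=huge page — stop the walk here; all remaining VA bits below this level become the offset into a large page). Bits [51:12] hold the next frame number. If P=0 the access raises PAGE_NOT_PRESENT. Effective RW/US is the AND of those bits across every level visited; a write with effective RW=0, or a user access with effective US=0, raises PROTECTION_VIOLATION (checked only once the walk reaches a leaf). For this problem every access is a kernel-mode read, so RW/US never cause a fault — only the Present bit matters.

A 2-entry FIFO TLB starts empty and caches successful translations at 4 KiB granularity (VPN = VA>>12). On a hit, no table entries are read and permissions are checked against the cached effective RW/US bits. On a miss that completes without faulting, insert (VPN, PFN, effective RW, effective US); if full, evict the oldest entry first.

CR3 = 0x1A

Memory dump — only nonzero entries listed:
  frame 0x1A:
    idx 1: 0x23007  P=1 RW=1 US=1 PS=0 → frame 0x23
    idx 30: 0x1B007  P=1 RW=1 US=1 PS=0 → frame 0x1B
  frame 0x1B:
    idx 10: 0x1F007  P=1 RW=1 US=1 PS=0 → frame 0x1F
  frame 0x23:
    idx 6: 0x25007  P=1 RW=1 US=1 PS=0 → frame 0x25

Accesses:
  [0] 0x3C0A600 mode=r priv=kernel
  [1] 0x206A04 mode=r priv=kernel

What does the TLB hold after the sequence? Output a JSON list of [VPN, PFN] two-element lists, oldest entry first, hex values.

Walk each access:
#0 VA=0x3C0A600 (r,kernel):
  [0] read 0x1A idx=30: raw=0x1B007 flags P=1 W=1 U=1 S=0
  [1] read 0x1B idx=10: raw=0x1F007 flags P=1 W=1 U=1 S=0
  → PA=0x1F600  (2 entries read)
#1 VA=0x206A04 (r,kernel):
  [0] read 0x1A idx=1: raw=0x23007 flags P=1 W=1 U=1 S=0
  [1] read 0x23 idx=6: raw=0x25007 flags P=1 W=1 U=1 S=0
  → PA=0x25A04  (2 entries read)

TLB: [["0x3C0A", "0x1F"], ["0x206", "0x25"]]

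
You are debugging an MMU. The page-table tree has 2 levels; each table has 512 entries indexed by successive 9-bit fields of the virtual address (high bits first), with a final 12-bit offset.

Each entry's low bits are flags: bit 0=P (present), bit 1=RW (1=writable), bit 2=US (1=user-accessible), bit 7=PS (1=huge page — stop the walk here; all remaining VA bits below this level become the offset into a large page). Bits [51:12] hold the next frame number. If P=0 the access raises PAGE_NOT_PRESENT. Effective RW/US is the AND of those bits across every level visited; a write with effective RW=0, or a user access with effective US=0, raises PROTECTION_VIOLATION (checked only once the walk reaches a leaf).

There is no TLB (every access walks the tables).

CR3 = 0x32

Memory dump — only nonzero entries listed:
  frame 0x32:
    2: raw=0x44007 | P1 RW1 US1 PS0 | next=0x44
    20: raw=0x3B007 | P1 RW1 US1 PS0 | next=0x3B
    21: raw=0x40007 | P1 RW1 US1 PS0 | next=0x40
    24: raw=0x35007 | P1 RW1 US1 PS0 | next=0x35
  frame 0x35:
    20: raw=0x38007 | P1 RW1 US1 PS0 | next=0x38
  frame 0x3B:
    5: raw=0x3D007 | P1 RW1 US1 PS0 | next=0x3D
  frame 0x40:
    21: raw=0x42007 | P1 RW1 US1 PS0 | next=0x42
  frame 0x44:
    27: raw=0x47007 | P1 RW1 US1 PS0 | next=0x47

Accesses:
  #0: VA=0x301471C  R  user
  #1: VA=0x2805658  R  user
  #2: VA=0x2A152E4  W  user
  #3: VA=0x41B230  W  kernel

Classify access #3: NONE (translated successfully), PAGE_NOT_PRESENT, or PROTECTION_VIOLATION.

Trace:
#0 VA=0x301471C (r,user):
  L0 @0x32[24] → 0x35007  P=1,RW=1,US=1,PS=0
  L1 @0x35[20] → 0x38007  P=1,RW=1,US=1,PS=0
  ⇒ phys 0x3871C  [2 reads]
#1 VA=0x2805658 (r,user):
  L0 @0x32[20] → 0x3B007  P=1,RW=1,US=1,PS=0
  L1 @0x3B[5] → 0x3D007  P=1,RW=1,US=1,PS=0
  ⇒ phys 0x3D658  [2 reads]
#2 VA=0x2A152E4 (w,user):
  L0 @0x32[21] → 0x40007  P=1,RW=1,US=1,PS=0
  L1 @0x40[21] → 0x42007  P=1,RW=1,US=1,PS=0
  ⇒ phys 0x422E4  [2 reads]
#3 VA=0x41B230 (w,kernel):
  L0 @0x32[2] → 0x44007  P=1,RW=1,US=1,PS=0
  L1 @0x44[27] → 0x47007  P=1,RW=1,US=1,PS=0
  ⇒ phys 0x47230  [2 reads]

Access #3 fault: NONE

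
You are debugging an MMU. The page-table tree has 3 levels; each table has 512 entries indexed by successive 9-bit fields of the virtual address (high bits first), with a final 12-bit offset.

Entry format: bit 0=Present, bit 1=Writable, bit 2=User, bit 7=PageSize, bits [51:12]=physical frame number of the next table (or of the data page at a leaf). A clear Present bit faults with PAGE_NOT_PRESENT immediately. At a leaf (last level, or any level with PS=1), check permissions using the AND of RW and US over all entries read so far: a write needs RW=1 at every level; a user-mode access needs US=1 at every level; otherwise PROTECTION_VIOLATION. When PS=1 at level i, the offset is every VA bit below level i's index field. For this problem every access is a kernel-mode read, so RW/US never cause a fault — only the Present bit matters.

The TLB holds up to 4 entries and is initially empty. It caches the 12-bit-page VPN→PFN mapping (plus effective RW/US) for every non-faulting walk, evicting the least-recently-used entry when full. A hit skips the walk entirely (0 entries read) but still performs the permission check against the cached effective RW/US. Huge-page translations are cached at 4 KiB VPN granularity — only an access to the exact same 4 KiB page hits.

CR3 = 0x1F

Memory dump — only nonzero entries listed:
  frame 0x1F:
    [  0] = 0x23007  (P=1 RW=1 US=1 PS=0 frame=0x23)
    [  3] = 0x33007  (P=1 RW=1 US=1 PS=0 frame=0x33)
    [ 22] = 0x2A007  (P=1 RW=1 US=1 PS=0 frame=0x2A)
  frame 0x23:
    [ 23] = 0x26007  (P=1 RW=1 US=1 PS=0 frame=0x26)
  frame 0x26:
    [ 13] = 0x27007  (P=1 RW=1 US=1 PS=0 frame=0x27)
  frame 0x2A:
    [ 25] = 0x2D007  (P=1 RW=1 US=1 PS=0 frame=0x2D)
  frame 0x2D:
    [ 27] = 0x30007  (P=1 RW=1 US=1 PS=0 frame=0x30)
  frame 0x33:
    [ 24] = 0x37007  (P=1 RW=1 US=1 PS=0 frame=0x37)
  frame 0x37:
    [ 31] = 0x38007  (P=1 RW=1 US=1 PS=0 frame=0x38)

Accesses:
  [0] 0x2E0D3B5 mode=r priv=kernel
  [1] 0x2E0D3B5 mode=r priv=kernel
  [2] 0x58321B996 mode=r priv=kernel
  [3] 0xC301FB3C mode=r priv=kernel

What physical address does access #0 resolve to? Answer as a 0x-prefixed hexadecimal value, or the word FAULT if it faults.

Per-access translation:
#0 VA=0x2E0D3B5 (r,kernel):
  L0 @0x1F[0] → 0x23007  P=1,RW=1,US=1,PS=0
  L1 @0x23[23] → 0x26007  P=1,RW=1,US=1,PS=0
  L2 @0x26[13] → 0x27007  P=1,RW=1,US=1,PS=0
  ✓ 0x273B5  — 3 lookups
#1 VA=0x2E0D3B5 (r,kernel):
  TLB hit vpn=0x2E0D → PA=0x273B5
#2 VA=0x58321B996 (r,kernel):
  L0 @0x1F[22] → 0x2A007  P=1,RW=1,US=1,PS=0
  L1 @0x2A[25] → 0x2D007  P=1,RW=1,US=1,PS=0
  L2 @0x2D[27] → 0x30007  P=1,RW=1,US=1,PS=0
  ✓ 0x30996  — 3 lookups
#3 VA=0xC301FB3C (r,kernel):
  L0 @0x1F[3] → 0x33007  P=1,RW=1,US=1,PS=0
  L1 @0x33[24] → 0x37007  P=1,RW=1,US=1,PS=0
  L2 @0x37[31] → 0x38007  P=1,RW=1,US=1,PS=0
  ✓ 0x38B3C  — 3 lookups

Access #0 PA: 0x273B5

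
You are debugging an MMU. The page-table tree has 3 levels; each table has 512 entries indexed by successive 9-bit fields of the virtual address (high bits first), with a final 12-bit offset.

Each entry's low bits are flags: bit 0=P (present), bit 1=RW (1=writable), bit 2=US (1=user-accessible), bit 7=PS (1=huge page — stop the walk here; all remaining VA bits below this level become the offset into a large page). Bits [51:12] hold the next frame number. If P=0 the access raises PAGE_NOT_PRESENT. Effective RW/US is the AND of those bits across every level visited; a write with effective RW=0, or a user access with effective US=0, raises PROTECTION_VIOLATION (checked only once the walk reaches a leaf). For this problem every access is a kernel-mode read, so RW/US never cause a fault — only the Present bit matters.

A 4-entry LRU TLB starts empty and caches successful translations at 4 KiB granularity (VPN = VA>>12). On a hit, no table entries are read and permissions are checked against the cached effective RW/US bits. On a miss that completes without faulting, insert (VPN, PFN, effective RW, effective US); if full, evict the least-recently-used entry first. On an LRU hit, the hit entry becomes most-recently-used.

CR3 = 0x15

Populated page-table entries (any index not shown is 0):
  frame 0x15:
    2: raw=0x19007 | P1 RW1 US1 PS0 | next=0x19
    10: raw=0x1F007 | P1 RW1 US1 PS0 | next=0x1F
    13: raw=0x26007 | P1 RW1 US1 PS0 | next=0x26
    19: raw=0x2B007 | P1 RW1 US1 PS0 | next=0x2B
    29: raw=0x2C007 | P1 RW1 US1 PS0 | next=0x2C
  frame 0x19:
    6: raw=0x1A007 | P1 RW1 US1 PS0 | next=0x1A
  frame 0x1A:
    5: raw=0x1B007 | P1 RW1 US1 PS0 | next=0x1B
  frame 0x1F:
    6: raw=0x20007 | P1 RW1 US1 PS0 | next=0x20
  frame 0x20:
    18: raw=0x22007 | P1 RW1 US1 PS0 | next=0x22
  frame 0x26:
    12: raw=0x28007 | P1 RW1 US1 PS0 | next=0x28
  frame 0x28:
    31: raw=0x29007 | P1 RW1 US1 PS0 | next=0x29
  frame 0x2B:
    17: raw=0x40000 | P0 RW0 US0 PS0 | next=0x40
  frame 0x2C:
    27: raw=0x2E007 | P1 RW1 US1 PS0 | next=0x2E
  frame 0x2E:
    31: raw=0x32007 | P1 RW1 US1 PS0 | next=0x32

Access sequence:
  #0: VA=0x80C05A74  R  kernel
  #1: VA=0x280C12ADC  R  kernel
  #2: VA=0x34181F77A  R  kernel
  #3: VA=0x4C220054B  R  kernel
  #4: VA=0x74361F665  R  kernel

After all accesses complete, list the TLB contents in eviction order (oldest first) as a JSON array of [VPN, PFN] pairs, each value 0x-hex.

Trace:
#0 VA=0x80C05A74 (r,kernel):
  L0: frame=0x15 idx=2 entry=0x19007 [P=1 RW=1 US=1 PS=0]
  L1: frame=0x19 idx=6 entry=0x1A007 [P=1 RW=1 US=1 PS=0]
  L2: frame=0x1A idx=5 entry=0x1B007 [P=1 RW=1 US=1 PS=0]
  → PA=0x1BA74  (3 entries read)
#1 VA=0x280C12ADC (r,kernel):
  L0: frame=0x15 idx=10 entry=0x1F007 [P=1 RW=1 US=1 PS=0]
  L1: frame=0x1F idx=6 entry=0x20007 [P=1 RW=1 US=1 PS=0]
  L2: frame=0x20 idx=18 entry=0x22007 [P=1 RW=1 US=1 PS=0]
  → PA=0x22ADC  (3 entries read)
#2 VA=0x34181F77A (r,kernel):
  L0: frame=0x15 idx=13 entry=0x26007 [P=1 RW=1 US=1 PS=0]
  L1: frame=0x26 idx=12 entry=0x28007 [P=1 RW=1 US=1 PS=0]
  L2: frame=0x28 idx=31 entry=0x29007 [P=1 RW=1 US=1 PS=0]
  → PA=0x2977A  (3 entries read)
#3 VA=0x4C220054B (r,kernel):
  L0: frame=0x15 idx=19 entry=0x2B007 [P=1 RW=1 US=1 PS=0]
  L1: frame=0x2B idx=17 entry=0x40000 [P=0 RW=0 US=0 PS=0]
  → PAGE_NOT_PRESENT  (2 entries read)
#4 VA=0x74361F665 (r,kernel):
  L0: frame=0x15 idx=29 entry=0x2C007 [P=1 RW=1 US=1 PS=0]
  L1: frame=0x2C idx=27 entry=0x2E007 [P=1 RW=1 US=1 PS=0]
  L2: frame=0x2E idx=31 entry=0x32007 [P=1 RW=1 US=1 PS=0]
  → PA=0x32665  (3 entries read)

TLB: [["0x80C05", "0x1B"], ["0x280C12", "0x22"], ["0x34181F", "0x29"], ["0x74361F", "0x32"]]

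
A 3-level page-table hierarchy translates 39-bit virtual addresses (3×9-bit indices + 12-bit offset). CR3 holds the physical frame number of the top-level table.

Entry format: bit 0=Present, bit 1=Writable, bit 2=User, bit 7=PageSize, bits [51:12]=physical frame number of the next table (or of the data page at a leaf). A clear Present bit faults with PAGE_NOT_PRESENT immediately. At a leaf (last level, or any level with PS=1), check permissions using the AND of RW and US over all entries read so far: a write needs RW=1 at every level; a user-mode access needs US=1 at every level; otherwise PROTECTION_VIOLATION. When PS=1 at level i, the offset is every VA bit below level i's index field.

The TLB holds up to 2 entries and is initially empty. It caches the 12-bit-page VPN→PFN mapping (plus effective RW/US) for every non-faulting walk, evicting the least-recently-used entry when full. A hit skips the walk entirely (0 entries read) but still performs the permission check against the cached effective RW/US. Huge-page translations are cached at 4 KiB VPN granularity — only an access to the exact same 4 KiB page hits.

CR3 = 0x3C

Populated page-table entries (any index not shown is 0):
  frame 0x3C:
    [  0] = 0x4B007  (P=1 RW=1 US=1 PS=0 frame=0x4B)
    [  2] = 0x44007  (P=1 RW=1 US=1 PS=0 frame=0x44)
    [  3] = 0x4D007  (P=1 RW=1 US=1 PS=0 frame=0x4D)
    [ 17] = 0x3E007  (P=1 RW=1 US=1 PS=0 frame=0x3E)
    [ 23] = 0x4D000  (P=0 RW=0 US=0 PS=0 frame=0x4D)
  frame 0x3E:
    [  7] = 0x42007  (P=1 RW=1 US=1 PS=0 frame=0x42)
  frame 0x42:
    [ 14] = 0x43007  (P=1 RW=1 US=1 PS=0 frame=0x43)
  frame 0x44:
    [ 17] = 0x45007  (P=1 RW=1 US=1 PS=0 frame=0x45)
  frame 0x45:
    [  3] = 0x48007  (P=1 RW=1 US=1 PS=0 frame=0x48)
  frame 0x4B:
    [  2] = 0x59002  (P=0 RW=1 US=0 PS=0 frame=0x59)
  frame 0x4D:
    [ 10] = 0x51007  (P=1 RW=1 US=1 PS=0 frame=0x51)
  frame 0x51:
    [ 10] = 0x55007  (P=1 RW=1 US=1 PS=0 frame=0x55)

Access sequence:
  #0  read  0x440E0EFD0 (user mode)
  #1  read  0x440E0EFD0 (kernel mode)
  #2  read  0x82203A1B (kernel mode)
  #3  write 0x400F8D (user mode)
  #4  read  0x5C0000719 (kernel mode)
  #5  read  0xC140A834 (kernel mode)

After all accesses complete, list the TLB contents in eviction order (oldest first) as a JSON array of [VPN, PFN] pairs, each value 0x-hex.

Trace:
#0 VA=0x440E0EFD0 (r,user):
  lvl0: tbl 0x3C, slot 17 ⇒ 0x3E007 (P1/RW1/US1/PS0)
  lvl1: tbl 0x3E, slot 7 ⇒ 0x42007 (P1/RW1/US1/PS0)
  lvl2: tbl 0x42, slot 14 ⇒ 0x43007 (P1/RW1/US1/PS0)
  ✓ 0x43FD0  — 3 lookups
#1 VA=0x440E0EFD0 (r,kernel):
  TLB hit vpn=0x440E0E → PA=0x43FD0
#2 VA=0x82203A1B (r,kernel):
  lvl0: tbl 0x3C, slot 2 ⇒ 0x44007 (P1/RW1/US1/PS0)
  lvl1: tbl 0x44, slot 17 ⇒ 0x45007 (P1/RW1/US1/PS0)
  lvl2: tbl 0x45, slot 3 ⇒ 0x48007 (P1/RW1/US1/PS0)
  ✓ 0x48A1B  — 3 lookups
#3 VA=0x400F8D (w,user):
  lvl0: tbl 0x3C, slot 0 ⇒ 0x4B007 (P1/RW1/US1/PS0)
  lvl1: tbl 0x4B, slot 2 ⇒ 0x59002 (P0/RW1/US0/PS0)
  ✗ PAGE_NOT_PRESENT  [2 reads]
#4 VA=0x5C0000719 (r,kernel):
  lvl0: tbl 0x3C, slot 23 ⇒ 0x4D000 (P0/RW0/US0/PS0)
  ✗ PAGE_NOT_PRESENT  [1 reads]
#5 VA=0xC140A834 (r,kernel):
  lvl0: tbl 0x3C, slot 3 ⇒ 0x4D007 (P1/RW1/US1/PS0)
  lvl1: tbl 0x4D, slot 10 ⇒ 0x51007 (P1/RW1/US1/PS0)
  lvl2: tbl 0x51, slot 10 ⇒ 0x55007 (P1/RW1/US1/PS0)
  ✓ 0x55834  — 3 lookups

TLB: [["0x82203", "0x48"], ["0xC140A", "0x55"]]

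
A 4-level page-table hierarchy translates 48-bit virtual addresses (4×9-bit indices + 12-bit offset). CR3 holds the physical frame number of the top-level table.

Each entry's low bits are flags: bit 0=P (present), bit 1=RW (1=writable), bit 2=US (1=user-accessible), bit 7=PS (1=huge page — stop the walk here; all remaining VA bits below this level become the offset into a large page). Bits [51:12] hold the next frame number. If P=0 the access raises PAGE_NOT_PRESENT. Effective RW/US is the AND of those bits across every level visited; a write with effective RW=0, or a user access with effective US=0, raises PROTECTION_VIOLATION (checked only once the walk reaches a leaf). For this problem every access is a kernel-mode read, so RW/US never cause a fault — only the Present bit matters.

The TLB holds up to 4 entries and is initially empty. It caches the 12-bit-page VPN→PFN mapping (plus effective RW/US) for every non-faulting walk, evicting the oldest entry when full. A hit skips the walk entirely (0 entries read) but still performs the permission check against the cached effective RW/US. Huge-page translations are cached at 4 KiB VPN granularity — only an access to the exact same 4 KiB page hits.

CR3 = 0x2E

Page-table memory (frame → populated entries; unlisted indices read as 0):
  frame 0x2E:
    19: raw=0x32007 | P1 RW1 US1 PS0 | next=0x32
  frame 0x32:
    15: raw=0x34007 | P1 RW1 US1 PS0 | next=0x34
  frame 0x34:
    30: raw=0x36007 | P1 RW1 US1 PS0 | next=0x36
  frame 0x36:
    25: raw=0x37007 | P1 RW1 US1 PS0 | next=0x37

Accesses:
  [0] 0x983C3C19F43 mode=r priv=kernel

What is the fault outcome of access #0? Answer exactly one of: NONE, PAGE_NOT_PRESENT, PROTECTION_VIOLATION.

Walk each access:
#0 VA=0x983C3C19F43 (r,kernel):
  L0 @0x2E[19] → 0x32007  P=1,RW=1,US=1,PS=0
  L1 @0x32[15] → 0x34007  P=1,RW=1,US=1,PS=0
  L2 @0x34[30] → 0x36007  P=1,RW=1,US=1,PS=0
  L3 @0x36[25] → 0x37007  P=1,RW=1,US=1,PS=0
  ✓ 0x37F43  — 4 lookups

Access #0 fault: NONE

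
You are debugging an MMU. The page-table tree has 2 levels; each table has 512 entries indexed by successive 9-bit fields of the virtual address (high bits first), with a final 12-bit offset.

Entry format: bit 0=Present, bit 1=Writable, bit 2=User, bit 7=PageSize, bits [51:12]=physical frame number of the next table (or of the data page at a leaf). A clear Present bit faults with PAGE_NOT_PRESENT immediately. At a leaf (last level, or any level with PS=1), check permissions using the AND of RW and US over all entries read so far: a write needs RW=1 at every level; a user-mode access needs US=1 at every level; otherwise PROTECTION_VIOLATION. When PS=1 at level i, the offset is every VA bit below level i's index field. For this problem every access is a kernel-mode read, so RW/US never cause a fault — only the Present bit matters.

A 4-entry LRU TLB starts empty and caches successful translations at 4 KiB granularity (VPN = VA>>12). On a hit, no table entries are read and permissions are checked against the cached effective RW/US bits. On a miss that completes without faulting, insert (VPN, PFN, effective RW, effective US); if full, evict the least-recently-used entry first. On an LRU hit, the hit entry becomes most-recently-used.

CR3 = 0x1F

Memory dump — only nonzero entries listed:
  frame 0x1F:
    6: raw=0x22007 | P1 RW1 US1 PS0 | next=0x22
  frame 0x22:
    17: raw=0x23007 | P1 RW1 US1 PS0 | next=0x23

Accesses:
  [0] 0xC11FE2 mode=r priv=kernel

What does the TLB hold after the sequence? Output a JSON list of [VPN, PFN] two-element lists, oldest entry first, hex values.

Walk each access:
#0 VA=0xC11FE2 (r,kernel):
  L0: frame=0x1F idx=6 entry=0x22007 [P=1 RW=1 US=1 PS=0]
  L1: frame=0x22 idx=17 entry=0x23007 [P=1 RW=1 US=1 PS=0]
  ⇒ phys 0x23FE2  [2 reads]

TLB: [["0xC11", "0x23"]]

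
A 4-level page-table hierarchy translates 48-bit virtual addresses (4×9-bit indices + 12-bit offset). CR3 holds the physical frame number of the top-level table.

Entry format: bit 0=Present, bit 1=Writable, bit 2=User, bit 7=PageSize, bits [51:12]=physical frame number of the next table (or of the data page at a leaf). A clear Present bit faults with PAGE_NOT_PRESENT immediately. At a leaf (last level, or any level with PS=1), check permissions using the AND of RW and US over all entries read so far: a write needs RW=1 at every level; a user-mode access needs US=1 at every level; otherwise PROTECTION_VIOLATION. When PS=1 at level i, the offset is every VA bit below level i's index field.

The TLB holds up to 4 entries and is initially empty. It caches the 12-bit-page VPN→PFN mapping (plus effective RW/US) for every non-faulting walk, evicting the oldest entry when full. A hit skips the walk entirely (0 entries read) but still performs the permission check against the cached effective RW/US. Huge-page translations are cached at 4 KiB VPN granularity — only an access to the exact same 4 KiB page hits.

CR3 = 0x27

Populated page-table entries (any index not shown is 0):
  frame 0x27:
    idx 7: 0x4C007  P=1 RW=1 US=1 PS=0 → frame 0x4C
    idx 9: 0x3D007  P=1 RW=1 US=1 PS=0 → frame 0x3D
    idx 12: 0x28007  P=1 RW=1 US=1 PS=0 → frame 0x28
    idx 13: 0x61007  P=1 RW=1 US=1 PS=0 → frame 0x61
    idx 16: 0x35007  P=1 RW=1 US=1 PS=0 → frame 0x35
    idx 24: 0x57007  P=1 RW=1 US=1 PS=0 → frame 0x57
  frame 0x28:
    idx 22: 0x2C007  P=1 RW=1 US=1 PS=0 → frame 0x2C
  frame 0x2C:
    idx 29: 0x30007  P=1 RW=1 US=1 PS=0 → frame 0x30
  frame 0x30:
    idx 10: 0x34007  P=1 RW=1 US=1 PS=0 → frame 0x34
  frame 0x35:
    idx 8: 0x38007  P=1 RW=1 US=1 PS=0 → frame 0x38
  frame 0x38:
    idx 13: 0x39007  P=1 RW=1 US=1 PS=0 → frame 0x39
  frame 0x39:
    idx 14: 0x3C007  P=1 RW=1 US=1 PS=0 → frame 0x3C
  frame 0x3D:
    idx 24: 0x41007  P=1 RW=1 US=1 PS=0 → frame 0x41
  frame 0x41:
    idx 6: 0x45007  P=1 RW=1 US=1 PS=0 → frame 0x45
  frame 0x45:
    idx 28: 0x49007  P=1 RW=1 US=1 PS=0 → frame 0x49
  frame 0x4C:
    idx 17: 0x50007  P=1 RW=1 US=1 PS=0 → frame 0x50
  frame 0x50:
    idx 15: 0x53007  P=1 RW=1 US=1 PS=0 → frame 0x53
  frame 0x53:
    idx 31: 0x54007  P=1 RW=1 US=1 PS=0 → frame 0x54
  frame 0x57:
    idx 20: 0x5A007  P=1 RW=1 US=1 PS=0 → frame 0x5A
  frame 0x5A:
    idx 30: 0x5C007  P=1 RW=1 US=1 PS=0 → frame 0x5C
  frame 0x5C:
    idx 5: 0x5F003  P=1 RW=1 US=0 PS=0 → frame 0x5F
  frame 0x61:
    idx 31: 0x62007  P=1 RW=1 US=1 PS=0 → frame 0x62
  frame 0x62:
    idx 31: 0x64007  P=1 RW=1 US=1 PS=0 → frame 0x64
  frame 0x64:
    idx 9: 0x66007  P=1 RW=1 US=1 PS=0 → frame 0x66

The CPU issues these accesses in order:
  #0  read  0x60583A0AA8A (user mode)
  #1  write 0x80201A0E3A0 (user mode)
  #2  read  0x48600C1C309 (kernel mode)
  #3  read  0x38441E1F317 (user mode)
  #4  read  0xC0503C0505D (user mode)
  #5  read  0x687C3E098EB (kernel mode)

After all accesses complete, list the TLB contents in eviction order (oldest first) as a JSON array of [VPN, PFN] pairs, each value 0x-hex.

Trace:
#0 VA=0x60583A0AA8A (r,user):
  lvl0: tbl 0x27, slot 12 ⇒ 0x28007 (P1/RW1/US1/PS0)
  lvl1: tbl 0x28, slot 22 ⇒ 0x2C007 (P1/RW1/US1/PS0)
  lvl2: tbl 0x2C, slot 29 ⇒ 0x30007 (P1/RW1/US1/PS0)
  lvl3: tbl 0x30, slot 10 ⇒ 0x34007 (P1/RW1/US1/PS0)
  → PA=0x34A8A  (4 entries read)
#1 VA=0x80201A0E3A0 (w,user):
  lvl0: tbl 0x27, slot 16 ⇒ 0x35007 (P1/RW1/US1/PS0)
  lvl1: tbl 0x35, slot 8 ⇒ 0x38007 (P1/RW1/US1/PS0)
  lvl2: tbl 0x38, slot 13 ⇒ 0x39007 (P1/RW1/US1/PS0)
  lvl3: tbl 0x39, slot 14 ⇒ 0x3C007 (P1/RW1/US1/PS0)
  → PA=0x3C3A0  (4 entries read)
#2 VA=0x48600C1C309 (r,kernel):
  lvl0: tbl 0x27, slot 9 ⇒ 0x3D007 (P1/RW1/US1/PS0)
  lvl1: tbl 0x3D, slot 24 ⇒ 0x41007 (P1/RW1/US1/PS0)
  lvl2: tbl 0x41, slot 6 ⇒ 0x45007 (P1/RW1/US1/PS0)
  lvl3: tbl 0x45, slot 28 ⇒ 0x49007 (P1/RW1/US1/PS0)
  → PA=0x49309  (4 entries read)
#3 VA=0x38441E1F317 (r,user):
  lvl0: tbl 0x27, slot 7 ⇒ 0x4C007 (P1/RW1/US1/PS0)
  lvl1: tbl 0x4C, slot 17 ⇒ 0x50007 (P1/RW1/US1/PS0)
  lvl2: tbl 0x50, slot 15 ⇒ 0x53007 (P1/RW1/US1/PS0)
  lvl3: tbl 0x53, slot 31 ⇒ 0x54007 (P1/RW1/US1/PS0)
  → PA=0x54317  (4 entries read)
#4 VA=0xC0503C0505D (r,user):
  lvl0: tbl 0x27, slot 24 ⇒ 0x57007 (P1/RW1/US1/PS0)
  lvl1: tbl 0x57, slot 20 ⇒ 0x5A007 (P1/RW1/US1/PS0)
  lvl2: tbl 0x5A, slot 30 ⇒ 0x5C007 (P1/RW1/US1/PS0)
  lvl3: tbl 0x5C, slot 5 ⇒ 0x5F003 (P1/RW1/US0/PS0)
  → PROTECTION_VIOLATION  (4 entries read)
#5 VA=0x687C3E098EB (r,kernel):
  lvl0: tbl 0x27, slot 13 ⇒ 0x61007 (P1/RW1/US1/PS0)
  lvl1: tbl 0x61, slot 31 ⇒ 0x62007 (P1/RW1/US1/PS0)
  lvl2: tbl 0x62, slot 31 ⇒ 0x64007 (P1/RW1/US1/PS0)
  lvl3: tbl 0x64, slot 9 ⇒ 0x66007 (P1/RW1/US1/PS0)
  → PA=0x668EB  (4 entries read)

TLB: [["0x80201A0E", "0x3C"], ["0x48600C1C", "0x49"], ["0x38441E1F", "0x54"], ["0x687C3E09", "0x66"]]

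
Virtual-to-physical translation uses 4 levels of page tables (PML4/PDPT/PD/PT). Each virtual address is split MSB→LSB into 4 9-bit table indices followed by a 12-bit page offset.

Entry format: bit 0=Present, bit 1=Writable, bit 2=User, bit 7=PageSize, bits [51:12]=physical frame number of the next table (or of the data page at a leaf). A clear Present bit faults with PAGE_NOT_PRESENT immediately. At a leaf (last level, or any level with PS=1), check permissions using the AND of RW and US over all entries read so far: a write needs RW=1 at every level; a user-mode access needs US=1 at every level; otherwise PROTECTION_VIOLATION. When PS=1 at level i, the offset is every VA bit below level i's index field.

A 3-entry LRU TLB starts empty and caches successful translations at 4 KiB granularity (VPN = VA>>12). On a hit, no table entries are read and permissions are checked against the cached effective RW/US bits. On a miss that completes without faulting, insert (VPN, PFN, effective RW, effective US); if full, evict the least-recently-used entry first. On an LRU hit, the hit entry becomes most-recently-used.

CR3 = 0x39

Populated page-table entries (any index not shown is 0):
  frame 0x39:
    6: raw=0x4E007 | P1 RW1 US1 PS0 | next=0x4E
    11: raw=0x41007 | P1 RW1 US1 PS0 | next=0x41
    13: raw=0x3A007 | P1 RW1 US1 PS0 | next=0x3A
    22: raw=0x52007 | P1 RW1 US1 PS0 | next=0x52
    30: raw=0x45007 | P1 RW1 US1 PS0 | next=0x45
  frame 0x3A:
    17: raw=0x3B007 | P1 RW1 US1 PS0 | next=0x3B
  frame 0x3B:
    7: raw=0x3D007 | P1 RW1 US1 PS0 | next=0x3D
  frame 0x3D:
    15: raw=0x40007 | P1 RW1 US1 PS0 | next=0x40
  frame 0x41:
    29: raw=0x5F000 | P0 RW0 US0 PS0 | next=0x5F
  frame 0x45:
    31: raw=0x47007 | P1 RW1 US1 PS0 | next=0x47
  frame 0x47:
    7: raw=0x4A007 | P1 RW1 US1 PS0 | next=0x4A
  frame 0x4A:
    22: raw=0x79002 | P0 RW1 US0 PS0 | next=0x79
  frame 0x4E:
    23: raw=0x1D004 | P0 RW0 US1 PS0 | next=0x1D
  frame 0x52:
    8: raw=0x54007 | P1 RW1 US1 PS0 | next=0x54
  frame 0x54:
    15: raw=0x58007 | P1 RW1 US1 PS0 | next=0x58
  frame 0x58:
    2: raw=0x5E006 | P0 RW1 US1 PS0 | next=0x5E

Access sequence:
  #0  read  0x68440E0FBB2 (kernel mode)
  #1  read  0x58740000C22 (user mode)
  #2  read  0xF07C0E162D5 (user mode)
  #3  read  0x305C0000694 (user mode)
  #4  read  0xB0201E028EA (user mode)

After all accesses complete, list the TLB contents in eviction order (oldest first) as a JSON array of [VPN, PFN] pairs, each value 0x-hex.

Walk each access:
#0 VA=0x68440E0FBB2 (r,kernel):
  lvl0: tbl 0x39, slot 13 ⇒ 0x3A007 (P1/RW1/US1/PS0)
  lvl1: tbl 0x3A, slot 17 ⇒ 0x3B007 (P1/RW1/US1/PS0)
  lvl2: tbl 0x3B, slot 7 ⇒ 0x3D007 (P1/RW1/US1/PS0)
  lvl3: tbl 0x3D, slot 15 ⇒ 0x40007 (P1/RW1/US1/PS0)
  ✓ 0x40BB2  — 4 lookups
#1 VA=0x58740000C22 (r,user):
  lvl0: tbl 0x39, slot 11 ⇒ 0x41007 (P1/RW1/US1/PS0)
  lvl1: tbl 0x41, slot 29 ⇒ 0x5F000 (P0/RW0/US0/PS0)
  → PAGE_NOT_PRESENT  (2 entries read)
#2 VA=0xF07C0E162D5 (r,user):
  lvl0: tbl 0x39, slot 30 ⇒ 0x45007 (P1/RW1/US1/PS0)
  lvl1: tbl 0x45, slot 31 ⇒ 0x47007 (P1/RW1/US1/PS0)
  lvl2: tbl 0x47, slot 7 ⇒ 0x4A007 (P1/RW1/US1/PS0)
  lvl3: tbl 0x4A, slot 22 ⇒ 0x79002 (P0/RW1/US0/PS0)
  → PAGE_NOT_PRESENT  (4 entries read)
#3 VA=0x305C0000694 (r,user):
  lvl0: tbl 0x39, slot 6 ⇒ 0x4E007 (P1/RW1/US1/PS0)
  lvl1: tbl 0x4E, slot 23 ⇒ 0x1D004 (P0/RW0/US1/PS0)
  → PAGE_NOT_PRESENT  (2 entries read)
#4 VA=0xB0201E028EA (r,user):
  lvl0: tbl 0x39, slot 22 ⇒ 0x52007 (P1/RW1/US1/PS0)
  lvl1: tbl 0x52, slot 8 ⇒ 0x54007 (P1/RW1/US1/PS0)
  lvl2: tbl 0x54, slot 15 ⇒ 0x58007 (P1/RW1/US1/PS0)
  lvl3: tbl 0x58, slot 2 ⇒ 0x5E006 (P0/RW1/US1/PS0)
  → PAGE_NOT_PRESENT  (4 entries read)

TLB: [["0x68440E0F", "0x40"]]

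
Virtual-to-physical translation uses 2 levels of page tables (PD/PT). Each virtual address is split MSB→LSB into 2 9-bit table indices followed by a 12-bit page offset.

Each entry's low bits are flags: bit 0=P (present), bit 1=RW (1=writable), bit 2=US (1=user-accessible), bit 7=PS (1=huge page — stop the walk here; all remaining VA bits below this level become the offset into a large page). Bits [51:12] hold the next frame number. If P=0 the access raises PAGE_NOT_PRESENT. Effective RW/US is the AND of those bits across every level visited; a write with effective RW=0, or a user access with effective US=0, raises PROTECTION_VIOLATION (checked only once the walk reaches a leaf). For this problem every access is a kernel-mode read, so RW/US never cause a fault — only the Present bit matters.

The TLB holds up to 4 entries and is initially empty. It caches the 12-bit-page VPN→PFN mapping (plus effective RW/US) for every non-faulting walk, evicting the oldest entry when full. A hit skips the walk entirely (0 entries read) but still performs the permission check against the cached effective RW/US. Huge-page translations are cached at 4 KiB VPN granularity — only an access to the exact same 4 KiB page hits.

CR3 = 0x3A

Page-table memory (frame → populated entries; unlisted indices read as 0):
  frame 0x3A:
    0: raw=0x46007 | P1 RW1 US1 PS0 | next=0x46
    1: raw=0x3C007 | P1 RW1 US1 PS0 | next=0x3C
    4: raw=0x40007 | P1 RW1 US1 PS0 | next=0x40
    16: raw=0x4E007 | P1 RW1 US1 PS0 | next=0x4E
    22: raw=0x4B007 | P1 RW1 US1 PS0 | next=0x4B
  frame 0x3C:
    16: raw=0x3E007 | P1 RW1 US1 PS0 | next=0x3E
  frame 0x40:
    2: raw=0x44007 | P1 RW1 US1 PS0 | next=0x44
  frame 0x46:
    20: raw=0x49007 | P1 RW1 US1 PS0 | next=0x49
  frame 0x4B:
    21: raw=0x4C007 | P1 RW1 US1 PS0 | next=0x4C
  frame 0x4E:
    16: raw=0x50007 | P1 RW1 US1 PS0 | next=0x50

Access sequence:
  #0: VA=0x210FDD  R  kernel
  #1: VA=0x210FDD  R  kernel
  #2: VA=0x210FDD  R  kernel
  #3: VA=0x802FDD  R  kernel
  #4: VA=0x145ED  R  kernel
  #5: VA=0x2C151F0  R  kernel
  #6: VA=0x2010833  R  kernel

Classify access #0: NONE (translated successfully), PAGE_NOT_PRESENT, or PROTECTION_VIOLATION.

Trace:
#0 VA=0x210FDD (r,kernel):
  [0] read 0x3A idx=1: raw=0x3C007 flags P=1 W=1 U=1 S=0
  [1] read 0x3C idx=16: raw=0x3E007 flags P=1 W=1 U=1 S=0
  ⇒ phys 0x3EFDD  [2 reads]
#1 VA=0x210FDD (r,kernel):
  TLB hit vpn=0x210 → PA=0x3EFDD
#2 VA=0x210FDD (r,kernel):
  TLB hit vpn=0x210 → PA=0x3EFDD
#3 VA=0x802FDD (r,kernel):
  [0] read 0x3A idx=4: raw=0x40007 flags P=1 W=1 U=1 S=0
  [1] read 0x40 idx=2: raw=0x44007 flags P=1 W=1 U=1 S=0
  ⇒ phys 0x44FDD  [2 reads]
#4 VA=0x145ED (r,kernel):
  [0] read 0x3A idx=0: raw=0x46007 flags P=1 W=1 U=1 S=0
  [1] read 0x46 idx=20: raw=0x49007 flags P=1 W=1 U=1 S=0
  ⇒ phys 0x495ED  [2 reads]
#5 VA=0x2C151F0 (r,kernel):
  [0] read 0x3A idx=22: raw=0x4B007 flags P=1 W=1 U=1 S=0
  [1] read 0x4B idx=21: raw=0x4C007 flags P=1 W=1 U=1 S=0
  ⇒ phys 0x4C1F0  [2 reads]
#6 VA=0x2010833 (r,kernel):
  [0] read 0x3A idx=16: raw=0x4E007 flags P=1 W=1 U=1 S=0
  [1] read 0x4E idx=16: raw=0x50007 flags P=1 W=1 U=1 S=0
  ⇒ phys 0x50833  [2 reads]

Access #0 fault: NONE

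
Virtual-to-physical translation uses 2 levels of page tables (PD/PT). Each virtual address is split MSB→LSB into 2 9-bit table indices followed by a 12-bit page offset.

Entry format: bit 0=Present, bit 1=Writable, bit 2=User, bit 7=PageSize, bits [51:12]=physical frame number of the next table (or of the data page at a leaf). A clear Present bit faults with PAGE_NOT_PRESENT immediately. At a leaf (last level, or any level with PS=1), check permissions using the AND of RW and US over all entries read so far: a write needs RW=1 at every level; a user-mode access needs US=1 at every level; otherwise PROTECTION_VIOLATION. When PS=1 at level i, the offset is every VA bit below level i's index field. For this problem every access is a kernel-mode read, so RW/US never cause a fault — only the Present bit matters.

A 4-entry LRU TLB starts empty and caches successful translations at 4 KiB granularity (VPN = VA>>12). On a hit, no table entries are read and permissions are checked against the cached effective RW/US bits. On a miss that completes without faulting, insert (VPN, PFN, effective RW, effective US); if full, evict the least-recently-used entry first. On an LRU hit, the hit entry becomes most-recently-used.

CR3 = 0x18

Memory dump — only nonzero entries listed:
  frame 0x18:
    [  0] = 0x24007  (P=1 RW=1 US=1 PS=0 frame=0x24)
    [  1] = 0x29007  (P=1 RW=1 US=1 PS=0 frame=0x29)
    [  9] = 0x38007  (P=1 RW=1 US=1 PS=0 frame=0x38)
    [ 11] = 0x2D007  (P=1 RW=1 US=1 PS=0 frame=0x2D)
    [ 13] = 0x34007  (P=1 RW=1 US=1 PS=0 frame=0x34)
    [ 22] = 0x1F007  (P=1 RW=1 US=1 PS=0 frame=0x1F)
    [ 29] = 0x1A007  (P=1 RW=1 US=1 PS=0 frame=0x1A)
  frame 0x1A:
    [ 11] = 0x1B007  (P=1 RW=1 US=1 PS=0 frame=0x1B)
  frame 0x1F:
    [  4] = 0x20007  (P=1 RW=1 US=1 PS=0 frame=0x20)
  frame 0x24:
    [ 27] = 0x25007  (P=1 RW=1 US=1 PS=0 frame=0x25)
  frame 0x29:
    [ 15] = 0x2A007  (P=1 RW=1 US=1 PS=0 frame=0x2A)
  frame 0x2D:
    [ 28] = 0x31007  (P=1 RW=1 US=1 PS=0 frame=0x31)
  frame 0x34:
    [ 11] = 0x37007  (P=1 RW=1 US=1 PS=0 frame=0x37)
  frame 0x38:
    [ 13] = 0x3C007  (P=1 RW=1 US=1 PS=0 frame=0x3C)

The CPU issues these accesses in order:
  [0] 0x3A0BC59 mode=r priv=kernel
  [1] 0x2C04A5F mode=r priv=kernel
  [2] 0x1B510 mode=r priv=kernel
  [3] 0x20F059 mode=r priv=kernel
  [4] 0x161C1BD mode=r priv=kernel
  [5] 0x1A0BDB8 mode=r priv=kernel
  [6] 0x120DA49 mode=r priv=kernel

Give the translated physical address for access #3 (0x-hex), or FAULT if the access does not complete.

Walk each access:
#0 VA=0x3A0BC59 (r,kernel):
  L0 @0x18[29] → 0x1A007  P=1,RW=1,US=1,PS=0
  L1 @0x1A[11] → 0x1B007  P=1,RW=1,US=1,PS=0
  ✓ 0x1BC59  — 2 lookups
#1 VA=0x2C04A5F (r,kernel):
  L0 @0x18[22] → 0x1F007  P=1,RW=1,US=1,PS=0
  L1 @0x1F[4] → 0x20007  P=1,RW=1,US=1,PS=0
  ✓ 0x20A5F  — 2 lookups
#2 VA=0x1B510 (r,kernel):
  L0 @0x18[0] → 0x24007  P=1,RW=1,US=1,PS=0
  L1 @0x24[27] → 0x25007  P=1,RW=1,US=1,PS=0
  ✓ 0x25510  — 2 lookups
#3 VA=0x20F059 (r,kernel):
  L0 @0x18[1] → 0x29007  P=1,RW=1,US=1,PS=0
  L1 @0x29[15] → 0x2A007  P=1,RW=1,US=1,PS=0
  ✓ 0x2A059  — 2 lookups
#4 VA=0x161C1BD (r,kernel):
  L0 @0x18[11] → 0x2D007  P=1,RW=1,US=1,PS=0
  L1 @0x2D[28] → 0x31007  P=1,RW=1,US=1,PS=0
  ✓ 0x311BD  — 2 lookups
#5 VA=0x1A0BDB8 (r,kernel):
  L0 @0x18[13] → 0x34007  P=1,RW=1,US=1,PS=0
  L1 @0x34[11] → 0x37007  P=1,RW=1,US=1,PS=0
  ✓ 0x37DB8  — 2 lookups
#6 VA=0x120DA49 (r,kernel):
  L0 @0x18[9] → 0x38007  P=1,RW=1,US=1,PS=0
  L1 @0x38[13] → 0x3C007  P=1,RW=1,US=1,PS=0
  ✓ 0x3CA49  — 2 lookups

Access #3 PA: 0x2A059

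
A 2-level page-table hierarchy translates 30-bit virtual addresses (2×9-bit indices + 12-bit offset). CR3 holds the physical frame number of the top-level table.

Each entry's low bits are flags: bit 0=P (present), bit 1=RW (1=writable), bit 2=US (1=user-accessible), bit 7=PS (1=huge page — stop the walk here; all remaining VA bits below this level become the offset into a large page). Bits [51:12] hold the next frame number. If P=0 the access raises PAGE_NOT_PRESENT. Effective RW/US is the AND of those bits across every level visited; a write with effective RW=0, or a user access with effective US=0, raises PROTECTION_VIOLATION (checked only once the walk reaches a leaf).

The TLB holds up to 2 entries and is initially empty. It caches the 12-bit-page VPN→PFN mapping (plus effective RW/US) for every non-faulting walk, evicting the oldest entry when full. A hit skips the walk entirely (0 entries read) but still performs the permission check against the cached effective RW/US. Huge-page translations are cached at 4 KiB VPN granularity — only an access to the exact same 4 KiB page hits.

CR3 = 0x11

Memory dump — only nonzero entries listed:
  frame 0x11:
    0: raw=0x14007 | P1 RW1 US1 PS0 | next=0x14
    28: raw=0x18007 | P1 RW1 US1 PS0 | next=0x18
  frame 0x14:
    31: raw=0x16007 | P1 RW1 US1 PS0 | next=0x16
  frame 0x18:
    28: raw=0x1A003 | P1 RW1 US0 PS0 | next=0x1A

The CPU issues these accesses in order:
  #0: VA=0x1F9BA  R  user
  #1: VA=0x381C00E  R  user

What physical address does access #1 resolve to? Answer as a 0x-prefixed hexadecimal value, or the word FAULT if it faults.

Walk each access:
#0 VA=0x1F9BA (r,user):
  L0: frame=0x11 idx=0 entry=0x14007 [P=1 RW=1 US=1 PS=0]
  L1: frame=0x14 idx=31 entry=0x16007 [P=1 RW=1 US=1 PS=0]
  ✓ 0x169BA  — 2 lookups
#1 VA=0x381C00E (r,user):
  L0: frame=0x11 idx=28 entry=0x18007 [P=1 RW=1 US=1 PS=0]
  L1: frame=0x18 idx=28 entry=0x1A003 [P=1 RW=1 US=0 PS=0]
  → PROTECTION_VIOLATION  (2 entries read)

Access #1 PA: FAULT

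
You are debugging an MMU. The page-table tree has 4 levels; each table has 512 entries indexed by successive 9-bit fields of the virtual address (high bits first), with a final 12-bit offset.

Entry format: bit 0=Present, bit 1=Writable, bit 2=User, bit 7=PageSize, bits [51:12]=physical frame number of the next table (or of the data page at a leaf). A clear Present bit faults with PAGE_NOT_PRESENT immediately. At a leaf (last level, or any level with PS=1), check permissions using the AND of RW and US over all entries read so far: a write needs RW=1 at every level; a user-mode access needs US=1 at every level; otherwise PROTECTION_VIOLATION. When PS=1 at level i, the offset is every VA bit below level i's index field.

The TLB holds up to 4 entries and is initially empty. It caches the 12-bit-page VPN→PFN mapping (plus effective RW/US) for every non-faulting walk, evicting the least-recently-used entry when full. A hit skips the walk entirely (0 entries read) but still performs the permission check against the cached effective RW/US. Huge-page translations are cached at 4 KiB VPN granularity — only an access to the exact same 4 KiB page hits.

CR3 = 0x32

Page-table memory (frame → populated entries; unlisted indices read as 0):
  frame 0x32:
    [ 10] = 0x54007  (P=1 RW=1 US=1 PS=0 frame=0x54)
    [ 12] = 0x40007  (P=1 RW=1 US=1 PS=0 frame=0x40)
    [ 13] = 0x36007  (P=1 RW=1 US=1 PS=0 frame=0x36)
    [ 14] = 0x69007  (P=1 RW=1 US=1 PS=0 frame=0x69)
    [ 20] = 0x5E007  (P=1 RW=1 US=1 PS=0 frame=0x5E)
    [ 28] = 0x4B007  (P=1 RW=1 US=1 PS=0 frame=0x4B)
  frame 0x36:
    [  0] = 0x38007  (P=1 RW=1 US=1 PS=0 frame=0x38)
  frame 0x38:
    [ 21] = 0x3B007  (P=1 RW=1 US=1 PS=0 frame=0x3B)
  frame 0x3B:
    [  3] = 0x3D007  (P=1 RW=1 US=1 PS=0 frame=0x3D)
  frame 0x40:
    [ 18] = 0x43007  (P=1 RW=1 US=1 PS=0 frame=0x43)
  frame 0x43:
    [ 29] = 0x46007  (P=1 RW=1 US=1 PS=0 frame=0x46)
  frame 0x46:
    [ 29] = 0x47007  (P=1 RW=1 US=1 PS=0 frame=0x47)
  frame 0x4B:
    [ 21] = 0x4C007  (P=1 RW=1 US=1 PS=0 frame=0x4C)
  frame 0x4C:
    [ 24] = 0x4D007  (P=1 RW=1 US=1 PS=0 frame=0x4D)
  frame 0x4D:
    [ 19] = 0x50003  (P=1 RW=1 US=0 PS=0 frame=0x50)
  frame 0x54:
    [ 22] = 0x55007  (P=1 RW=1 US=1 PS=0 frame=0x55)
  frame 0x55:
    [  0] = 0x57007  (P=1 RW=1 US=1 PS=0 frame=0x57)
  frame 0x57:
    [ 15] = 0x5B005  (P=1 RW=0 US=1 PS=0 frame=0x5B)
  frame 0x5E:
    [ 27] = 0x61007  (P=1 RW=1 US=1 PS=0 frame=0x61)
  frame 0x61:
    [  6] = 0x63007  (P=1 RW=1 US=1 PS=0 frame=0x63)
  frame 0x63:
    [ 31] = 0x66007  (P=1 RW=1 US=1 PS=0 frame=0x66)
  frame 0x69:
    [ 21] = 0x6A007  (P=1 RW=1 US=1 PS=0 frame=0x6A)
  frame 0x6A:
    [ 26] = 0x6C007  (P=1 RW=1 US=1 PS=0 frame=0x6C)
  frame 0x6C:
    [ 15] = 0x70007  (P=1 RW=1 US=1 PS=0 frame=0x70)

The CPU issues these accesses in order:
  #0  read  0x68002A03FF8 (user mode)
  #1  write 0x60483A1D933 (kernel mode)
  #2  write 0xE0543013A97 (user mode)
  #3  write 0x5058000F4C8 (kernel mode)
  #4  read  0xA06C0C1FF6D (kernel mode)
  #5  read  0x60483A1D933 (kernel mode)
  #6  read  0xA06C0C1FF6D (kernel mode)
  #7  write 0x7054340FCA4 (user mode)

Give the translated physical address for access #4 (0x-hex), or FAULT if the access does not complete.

Per-access translation:
#0 VA=0x68002A03FF8 (r,user):
  [0] read 0x32 idx=13: raw=0x36007 flags P=1 W=1 U=1 S=0
  [1] read 0x36 idx=0: raw=0x38007 flags P=1 W=1 U=1 S=0
  [2] read 0x38 idx=21: raw=0x3B007 flags P=1 W=1 U=1 S=0
  [3] read 0x3B idx=3: raw=0x3D007 flags P=1 W=1 U=1 S=0
  ⇒ phys 0x3DFF8  [4 reads]
#1 VA=0x60483A1D933 (w,kernel):
  [0] read 0x32 idx=12: raw=0x40007 flags P=1 W=1 U=1 S=0
  [1] read 0x40 idx=18: raw=0x43007 flags P=1 W=1 U=1 S=0
  [2] read 0x43 idx=29: raw=0x46007 flags P=1 W=1 U=1 S=0
  [3] read 0x46 idx=29: raw=0x47007 flags P=1 W=1 U=1 S=0
  ⇒ phys 0x47933  [4 reads]
#2 VA=0xE0543013A97 (w,user):
  [0] read 0x32 idx=28: raw=0x4B007 flags P=1 W=1 U=1 S=0
  [1] read 0x4B idx=21: raw=0x4C007 flags P=1 W=1 U=1 S=0
  [2] read 0x4C idx=24: raw=0x4D007 flags P=1 W=1 U=1 S=0
  [3] read 0x4D idx=19: raw=0x50003 flags P=1 W=1 U=0 S=0
  ⇒ fault: PROTECTION_VIOLATION  — 4 lookups
#3 VA=0x5058000F4C8 (w,kernel):
  [0] read 0x32 idx=10: raw=0x54007 flags P=1 W=1 U=1 S=0
  [1] read 0x54 idx=22: raw=0x55007 flags P=1 W=1 U=1 S=0
  [2] read 0x55 idx=0: raw=0x57007 flags P=1 W=1 U=1 S=0
  [3] read 0x57 idx=15: raw=0x5B005 flags P=1 W=0 U=1 S=0
  ⇒ fault: PROTECTION_VIOLATION  — 4 lookups
#4 VA=0xA06C0C1FF6D (r,kernel):
  [0] read 0x32 idx=20: raw=0x5E007 flags P=1 W=1 U=1 S=0
  [1] read 0x5E idx=27: raw=0x61007 flags P=1 W=1 U=1 S=0
  [2] read 0x61 idx=6: raw=0x63007 flags P=1 W=1 U=1 S=0
  [3] read 0x63 idx=31: raw=0x66007 flags P=1 W=1 U=1 S=0
  ⇒ phys 0x66F6D  [4 reads]
#5 VA=0x60483A1D933 (r,kernel):
  TLB hit vpn=0x60483A1D → PA=0x47933
#6 VA=0xA06C0C1FF6D (r,kernel):
  TLB hit vpn=0xA06C0C1F → PA=0x66F6D
#7 VA=0x7054340FCA4 (w,user):
  [0] read 0x32 idx=14: raw=0x69007 flags P=1 W=1 U=1 S=0
  [1] read 0x69 idx=21: raw=0x6A007 flags P=1 W=1 U=1 S=0
  [2] read 0x6A idx=26: raw=0x6C007 flags P=1 W=1 U=1 S=0
  [3] read 0x6C idx=15: raw=0x70007 flags P=1 W=1 U=1 S=0
  ⇒ phys 0x70CA4  [4 reads]

Access #4 PA: 0x66F6D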